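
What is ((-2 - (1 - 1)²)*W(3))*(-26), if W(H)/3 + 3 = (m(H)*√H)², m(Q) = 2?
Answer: 1404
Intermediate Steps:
W(H) = -9 + 12*H (W(H) = -9 + 3*(2*√H)² = -9 + 3*(4*H) = -9 + 12*H)
((-2 - (1 - 1)²)*W(3))*(-26) = ((-2 - (1 - 1)²)*(-9 + 12*3))*(-26) = ((-2 - 1*0²)*(-9 + 36))*(-26) = ((-2 - 1*0)*27)*(-26) = ((-2 + 0)*27)*(-26) = -2*27*(-26) = -54*(-26) = 1404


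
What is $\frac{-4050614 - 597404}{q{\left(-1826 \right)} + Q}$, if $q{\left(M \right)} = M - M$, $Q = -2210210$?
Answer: $\frac{2324009}{1105105} \approx 2.103$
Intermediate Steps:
$q{\left(M \right)} = 0$
$\frac{-4050614 - 597404}{q{\left(-1826 \right)} + Q} = \frac{-4050614 - 597404}{0 - 2210210} = - \frac{4648018}{-2210210} = \left(-4648018\right) \left(- \frac{1}{2210210}\right) = \frac{2324009}{1105105}$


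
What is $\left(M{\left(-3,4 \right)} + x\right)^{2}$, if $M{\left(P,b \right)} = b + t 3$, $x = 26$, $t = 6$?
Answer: $2304$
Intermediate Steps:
$M{\left(P,b \right)} = 18 + b$ ($M{\left(P,b \right)} = b + 6 \cdot 3 = b + 18 = 18 + b$)
$\left(M{\left(-3,4 \right)} + x\right)^{2} = \left(\left(18 + 4\right) + 26\right)^{2} = \left(22 + 26\right)^{2} = 48^{2} = 2304$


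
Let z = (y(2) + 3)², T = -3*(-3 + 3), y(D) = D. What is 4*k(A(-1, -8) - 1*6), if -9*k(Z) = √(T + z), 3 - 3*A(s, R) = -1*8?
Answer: -20/9 ≈ -2.2222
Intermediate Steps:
A(s, R) = 11/3 (A(s, R) = 1 - (-1)*8/3 = 1 - ⅓*(-8) = 1 + 8/3 = 11/3)
T = 0 (T = -3*0 = 0)
z = 25 (z = (2 + 3)² = 5² = 25)
k(Z) = -5/9 (k(Z) = -√(0 + 25)/9 = -√25/9 = -⅑*5 = -5/9)
4*k(A(-1, -8) - 1*6) = 4*(-5/9) = -20/9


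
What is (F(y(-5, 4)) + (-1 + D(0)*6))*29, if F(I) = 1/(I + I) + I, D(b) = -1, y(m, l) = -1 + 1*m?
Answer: -4553/12 ≈ -379.42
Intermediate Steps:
y(m, l) = -1 + m
F(I) = I + 1/(2*I) (F(I) = 1/(2*I) + I = I + 1/(2*I))
(F(y(-5, 4)) + (-1 + D(0)*6))*29 = (((-1 - 5) + 1/(2*(-1 - 5))) + (-1 - 1*6))*29 = ((-6 + (1/2)/(-6)) + (-1 - 6))*29 = ((-6 + (1/2)*(-1/6)) - 7)*29 = ((-6 - 1/12) - 7)*29 = (-73/12 - 7)*29 = -157/12*29 = -4553/12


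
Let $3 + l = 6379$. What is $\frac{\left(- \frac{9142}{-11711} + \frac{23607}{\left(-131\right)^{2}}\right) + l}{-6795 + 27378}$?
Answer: $\frac{61039705835}{196981731933} \approx 0.30988$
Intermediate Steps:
$l = 6376$ ($l = -3 + 6379 = 6376$)
$\frac{\left(- \frac{9142}{-11711} + \frac{23607}{\left(-131\right)^{2}}\right) + l}{-6795 + 27378} = \frac{\left(- \frac{9142}{-11711} + \frac{23607}{\left(-131\right)^{2}}\right) + 6376}{-6795 + 27378} = \frac{\left(\left(-9142\right) \left(- \frac{1}{11711}\right) + \frac{23607}{17161}\right) + 6376}{20583} = \left(\left(\frac{1306}{1673} + 23607 \cdot \frac{1}{17161}\right) + 6376\right) \frac{1}{20583} = \left(\left(\frac{1306}{1673} + \frac{23607}{17161}\right) + 6376\right) \frac{1}{20583} = \left(\frac{61906777}{28710353} + 6376\right) \frac{1}{20583} = \frac{183119117505}{28710353} \cdot \frac{1}{20583} = \frac{61039705835}{196981731933}$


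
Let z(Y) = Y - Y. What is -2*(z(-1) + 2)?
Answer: -4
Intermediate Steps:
z(Y) = 0
-2*(z(-1) + 2) = -2*(0 + 2) = -2*2 = -4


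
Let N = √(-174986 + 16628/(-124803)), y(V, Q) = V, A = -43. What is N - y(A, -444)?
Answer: 43 + I*√6180378811238/5943 ≈ 43.0 + 418.31*I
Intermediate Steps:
N = I*√6180378811238/5943 (N = √(-174986 + 16628*(-1/124803)) = √(-174986 - 16628/124803) = √(-21838794386/124803) = I*√6180378811238/5943 ≈ 418.31*I)
N - y(A, -444) = I*√6180378811238/5943 - 1*(-43) = I*√6180378811238/5943 + 43 = 43 + I*√6180378811238/5943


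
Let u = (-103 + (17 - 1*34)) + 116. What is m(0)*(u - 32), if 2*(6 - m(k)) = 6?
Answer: -108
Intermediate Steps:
m(k) = 3 (m(k) = 6 - ½*6 = 6 - 3 = 3)
u = -4 (u = (-103 + (17 - 34)) + 116 = (-103 - 17) + 116 = -120 + 116 = -4)
m(0)*(u - 32) = 3*(-4 - 32) = 3*(-36) = -108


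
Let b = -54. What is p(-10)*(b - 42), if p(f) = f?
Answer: 960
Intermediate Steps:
p(-10)*(b - 42) = -10*(-54 - 42) = -10*(-96) = 960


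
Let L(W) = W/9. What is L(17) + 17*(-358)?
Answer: -54757/9 ≈ -6084.1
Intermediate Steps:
L(W) = W/9 (L(W) = W*(1/9) = W/9)
L(17) + 17*(-358) = (1/9)*17 + 17*(-358) = 17/9 - 6086 = -54757/9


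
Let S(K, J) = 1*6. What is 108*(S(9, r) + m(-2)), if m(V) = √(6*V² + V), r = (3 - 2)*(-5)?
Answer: 648 + 108*√22 ≈ 1154.6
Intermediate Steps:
r = -5 (r = 1*(-5) = -5)
m(V) = √(V + 6*V²)
S(K, J) = 6
108*(S(9, r) + m(-2)) = 108*(6 + √(-2*(1 + 6*(-2)))) = 108*(6 + √(-2*(1 - 12))) = 108*(6 + √(-2*(-11))) = 108*(6 + √22) = 648 + 108*√22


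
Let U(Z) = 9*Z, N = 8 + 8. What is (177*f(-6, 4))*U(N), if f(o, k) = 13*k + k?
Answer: 1427328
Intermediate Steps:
N = 16
f(o, k) = 14*k
(177*f(-6, 4))*U(N) = (177*(14*4))*(9*16) = (177*56)*144 = 9912*144 = 1427328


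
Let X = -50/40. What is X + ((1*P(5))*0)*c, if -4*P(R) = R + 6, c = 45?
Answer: -5/4 ≈ -1.2500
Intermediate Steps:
P(R) = -3/2 - R/4 (P(R) = -(R + 6)/4 = -(6 + R)/4 = -3/2 - R/4)
X = -5/4 (X = -50*1/40 = -5/4 ≈ -1.2500)
X + ((1*P(5))*0)*c = -5/4 + ((1*(-3/2 - ¼*5))*0)*45 = -5/4 + ((1*(-3/2 - 5/4))*0)*45 = -5/4 + ((1*(-11/4))*0)*45 = -5/4 - 11/4*0*45 = -5/4 + 0*45 = -5/4 + 0 = -5/4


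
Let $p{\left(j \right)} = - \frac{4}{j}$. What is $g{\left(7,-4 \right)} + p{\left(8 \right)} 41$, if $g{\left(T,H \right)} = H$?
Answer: $- \frac{49}{2} \approx -24.5$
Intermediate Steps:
$g{\left(7,-4 \right)} + p{\left(8 \right)} 41 = -4 + - \frac{4}{8} \cdot 41 = -4 + \left(-4\right) \frac{1}{8} \cdot 41 = -4 - \frac{41}{2} = - \frac{49}{2}$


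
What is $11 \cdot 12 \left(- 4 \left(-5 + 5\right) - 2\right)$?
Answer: $-264$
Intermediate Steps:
$11 \cdot 12 \left(- 4 \left(-5 + 5\right) - 2\right) = 132 \left(\left(-4\right) 0 - 2\right) = 132 \left(0 - 2\right) = 132 \left(-2\right) = -264$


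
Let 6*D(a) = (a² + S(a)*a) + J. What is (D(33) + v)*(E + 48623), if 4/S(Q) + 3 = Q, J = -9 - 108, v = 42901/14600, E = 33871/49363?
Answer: 290282440839691/36034990 ≈ 8.0556e+6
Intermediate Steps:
E = 33871/49363 (E = 33871*(1/49363) = 33871/49363 ≈ 0.68616)
v = 42901/14600 (v = 42901*(1/14600) = 42901/14600 ≈ 2.9384)
J = -117
S(Q) = 4/(-3 + Q)
D(a) = -39/2 + a²/6 + 2*a/(3*(-3 + a)) (D(a) = ((a² + (4/(-3 + a))*a) - 117)/6 = ((a² + 4*a/(-3 + a)) - 117)/6 = (-117 + a² + 4*a/(-3 + a))/6 = -39/2 + a²/6 + 2*a/(3*(-3 + a)))
(D(33) + v)*(E + 48623) = ((4*33 + (-117 + 33²)*(-3 + 33))/(6*(-3 + 33)) + 42901/14600)*(33871/49363 + 48623) = ((⅙)*(132 + (-117 + 1089)*30)/30 + 42901/14600)*(2400211020/49363) = ((⅙)*(1/30)*(132 + 972*30) + 42901/14600)*(2400211020/49363) = ((⅙)*(1/30)*(132 + 29160) + 42901/14600)*(2400211020/49363) = ((⅙)*(1/30)*29292 + 42901/14600)*(2400211020/49363) = (2441/15 + 42901/14600)*(2400211020/49363) = (7256423/43800)*(2400211020/49363) = 290282440839691/36034990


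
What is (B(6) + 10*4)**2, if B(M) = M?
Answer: 2116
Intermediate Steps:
(B(6) + 10*4)**2 = (6 + 10*4)**2 = (6 + 40)**2 = 46**2 = 2116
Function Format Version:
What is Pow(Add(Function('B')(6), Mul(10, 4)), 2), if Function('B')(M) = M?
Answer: 2116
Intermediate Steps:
Pow(Add(Function('B')(6), Mul(10, 4)), 2) = Pow(Add(6, Mul(10, 4)), 2) = Pow(Add(6, 40), 2) = Pow(46, 2) = 2116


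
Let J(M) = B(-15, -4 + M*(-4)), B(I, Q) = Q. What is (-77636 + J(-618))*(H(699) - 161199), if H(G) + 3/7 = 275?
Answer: 84674572128/7 ≈ 1.2096e+10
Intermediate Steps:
H(G) = 1922/7 (H(G) = -3/7 + 275 = 1922/7)
J(M) = -4 - 4*M (J(M) = -4 + M*(-4) = -4 - 4*M)
(-77636 + J(-618))*(H(699) - 161199) = (-77636 + (-4 - 4*(-618)))*(1922/7 - 161199) = (-77636 + (-4 + 2472))*(-1126471/7) = (-77636 + 2468)*(-1126471/7) = -75168*(-1126471/7) = 84674572128/7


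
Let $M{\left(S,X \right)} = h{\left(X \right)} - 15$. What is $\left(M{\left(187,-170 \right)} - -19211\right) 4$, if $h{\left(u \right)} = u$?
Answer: $76104$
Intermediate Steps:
$M{\left(S,X \right)} = -15 + X$ ($M{\left(S,X \right)} = X - 15 = -15 + X$)
$\left(M{\left(187,-170 \right)} - -19211\right) 4 = \left(\left(-15 - 170\right) - -19211\right) 4 = \left(-185 + \left(-19658 + 38869\right)\right) 4 = \left(-185 + 19211\right) 4 = 19026 \cdot 4 = 76104$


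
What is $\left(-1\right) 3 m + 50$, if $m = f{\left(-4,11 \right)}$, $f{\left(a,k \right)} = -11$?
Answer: $83$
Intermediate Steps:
$m = -11$
$\left(-1\right) 3 m + 50 = \left(-1\right) 3 \left(-11\right) + 50 = \left(-3\right) \left(-11\right) + 50 = 33 + 50 = 83$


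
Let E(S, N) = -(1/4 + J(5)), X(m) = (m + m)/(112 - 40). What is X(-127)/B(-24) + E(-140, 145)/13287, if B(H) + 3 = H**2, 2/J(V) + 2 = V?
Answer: -284393/45680706 ≈ -0.0062257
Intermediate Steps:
J(V) = 2/(-2 + V)
X(m) = m/36 (X(m) = (2*m)/72 = (2*m)*(1/72) = m/36)
B(H) = -3 + H**2
E(S, N) = -11/12 (E(S, N) = -(1/4 + 2/(-2 + 5)) = -(1/4 + 2/3) = -1*11/12 = -11/12)
X(-127)/B(-24) + E(-140, 145)/13287 = ((1/36)*(-127))/(-3 + (-24)**2) - 11/12/13287 = -127/(36*(-3 + 576)) - 11/12*1/13287 = -127/36/573 - 11/159444 = -127/36*1/573 - 11/159444 = -127/20628 - 11/159444 = -284393/45680706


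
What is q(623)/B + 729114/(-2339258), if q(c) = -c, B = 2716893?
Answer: -991191040268/3177756842697 ≈ -0.31192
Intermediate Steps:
q(623)/B + 729114/(-2339258) = -1*623/2716893 + 729114/(-2339258) = -623*1/2716893 + 729114*(-1/2339258) = -623/2716893 - 364557/1169629 = -991191040268/3177756842697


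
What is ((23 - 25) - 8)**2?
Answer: 100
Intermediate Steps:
((23 - 25) - 8)**2 = (-2 - 8)**2 = (-10)**2 = 100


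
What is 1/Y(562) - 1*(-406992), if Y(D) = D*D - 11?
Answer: 128541504337/315833 ≈ 4.0699e+5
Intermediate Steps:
Y(D) = -11 + D² (Y(D) = D² - 11 = -11 + D²)
1/Y(562) - 1*(-406992) = 1/(-11 + 562²) - 1*(-406992) = 1/(-11 + 315844) + 406992 = 1/315833 + 406992 = 128541504337/315833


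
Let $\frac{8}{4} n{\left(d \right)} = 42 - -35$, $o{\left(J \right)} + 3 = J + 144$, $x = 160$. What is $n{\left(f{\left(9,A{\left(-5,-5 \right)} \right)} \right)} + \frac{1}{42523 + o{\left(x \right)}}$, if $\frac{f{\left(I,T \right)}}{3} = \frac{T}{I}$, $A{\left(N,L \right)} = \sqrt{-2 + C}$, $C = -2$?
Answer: $\frac{1648725}{42824} \approx 38.5$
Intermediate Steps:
$A{\left(N,L \right)} = 2 i$ ($A{\left(N,L \right)} = \sqrt{-2 - 2} = \sqrt{-4} = 2 i$)
$f{\left(I,T \right)} = \frac{3 T}{I}$ ($f{\left(I,T \right)} = 3 \frac{T}{I} = \frac{3 T}{I}$)
$o{\left(J \right)} = 141 + J$ ($o{\left(J \right)} = -3 + \left(J + 144\right) = -3 + \left(144 + J\right) = 141 + J$)
$n{\left(d \right)} = \frac{77}{2}$ ($n{\left(d \right)} = \frac{42 - -35}{2} = \frac{42 + 35}{2} = \frac{1}{2} \cdot 77 = \frac{77}{2}$)
$n{\left(f{\left(9,A{\left(-5,-5 \right)} \right)} \right)} + \frac{1}{42523 + o{\left(x \right)}} = \frac{77}{2} + \frac{1}{42523 + \left(141 + 160\right)} = \frac{77}{2} + \frac{1}{42523 + 301} = \frac{77}{2} + \frac{1}{42824} = \frac{1648725}{42824}$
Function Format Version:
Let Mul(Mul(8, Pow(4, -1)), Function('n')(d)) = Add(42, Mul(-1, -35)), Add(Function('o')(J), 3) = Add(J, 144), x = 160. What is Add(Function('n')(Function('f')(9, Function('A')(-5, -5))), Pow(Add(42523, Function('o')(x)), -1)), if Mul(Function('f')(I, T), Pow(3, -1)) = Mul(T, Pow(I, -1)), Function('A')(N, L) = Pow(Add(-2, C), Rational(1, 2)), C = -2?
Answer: Rational(1648725, 42824) ≈ 38.500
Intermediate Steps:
Function('A')(N, L) = Mul(2, I) (Function('A')(N, L) = Pow(Add(-2, -2), Rational(1, 2)) = Pow(-4, Rational(1, 2)) = Mul(2, I))
Function('f')(I, T) = Mul(3, T, Pow(I, -1)) (Function('f')(I, T) = Mul(3, Mul(T, Pow(I, -1))) = Mul(3, T, Pow(I, -1)))
Function('o')(J) = Add(141, J) (Function('o')(J) = Add(-3, Add(J, 144)) = Add(-3, Add(144, J)) = Add(141, J))
Function('n')(d) = Rational(77, 2) (Function('n')(d) = Mul(Rational(1, 2), Add(42, Mul(-1, -35))) = Mul(Rational(1, 2), Add(42, 35)) = Mul(Rational(1, 2), 77) = Rational(77, 2))
Add(Function('n')(Function('f')(9, Function('A')(-5, -5))), Pow(Add(42523, Function('o')(x)), -1)) = Add(Rational(77, 2), Pow(Add(42523, Add(141, 160)), -1)) = Add(Rational(77, 2), Pow(Add(42523, 301), -1)) = Add(Rational(77, 2), Pow(42824, -1)) = Add(Rational(77, 2), Rational(1, 42824)) = Rational(1648725, 42824)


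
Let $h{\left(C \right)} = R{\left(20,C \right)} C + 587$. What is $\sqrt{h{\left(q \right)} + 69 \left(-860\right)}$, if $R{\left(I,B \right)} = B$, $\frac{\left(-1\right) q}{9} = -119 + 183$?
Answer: $\sqrt{273023} \approx 522.52$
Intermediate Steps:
$q = -576$ ($q = - 9 \left(-119 + 183\right) = \left(-9\right) 64 = -576$)
$h{\left(C \right)} = 587 + C^{2}$ ($h{\left(C \right)} = C C + 587 = C^{2} + 587 = 587 + C^{2}$)
$\sqrt{h{\left(q \right)} + 69 \left(-860\right)} = \sqrt{\left(587 + \left(-576\right)^{2}\right) + 69 \left(-860\right)} = \sqrt{\left(587 + 331776\right) - 59340} = \sqrt{332363 - 59340} = \sqrt{273023}$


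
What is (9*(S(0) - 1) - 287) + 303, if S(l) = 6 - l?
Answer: 61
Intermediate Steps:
(9*(S(0) - 1) - 287) + 303 = (9*((6 - 1*0) - 1) - 287) + 303 = (9*((6 + 0) - 1) - 287) + 303 = (9*(6 - 1) - 287) + 303 = (9*5 - 287) + 303 = (45 - 287) + 303 = -242 + 303 = 61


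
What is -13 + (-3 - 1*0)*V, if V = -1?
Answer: -10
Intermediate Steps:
-13 + (-3 - 1*0)*V = -13 + (-3 - 1*0)*(-1) = -13 + (-3 + 0)*(-1) = -13 - 3*(-1) = -13 + 3 = -10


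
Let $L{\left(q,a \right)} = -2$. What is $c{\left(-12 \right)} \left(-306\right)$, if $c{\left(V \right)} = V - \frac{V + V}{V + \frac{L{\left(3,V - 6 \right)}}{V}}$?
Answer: $\frac{304776}{71} \approx 4292.6$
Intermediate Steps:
$c{\left(V \right)} = V - \frac{2 V}{V - \frac{2}{V}}$ ($c{\left(V \right)} = V - \frac{V + V}{V - \frac{2}{V}} = V - \frac{2 V}{V - \frac{2}{V}}$)
$c{\left(-12 \right)} \left(-306\right) = - \frac{12 \left(-2 + \left(-12\right)^{2} - -24\right)}{-2 + \left(-12\right)^{2}} \left(-306\right) = - \frac{12 \left(-2 + 144 + 24\right)}{-2 + 144} \left(-306\right) = \left(-12\right) \frac{1}{142} \cdot 166 \left(-306\right) = \left(- \frac{996}{71}\right) \left(-306\right) = \frac{304776}{71}$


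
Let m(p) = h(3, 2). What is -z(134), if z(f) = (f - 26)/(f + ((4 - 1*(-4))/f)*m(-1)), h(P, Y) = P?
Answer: -3618/4495 ≈ -0.80489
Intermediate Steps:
m(p) = 3
z(f) = (-26 + f)/(f + 24/f) (z(f) = (f - 26)/(f + ((4 - 1*(-4))/f)*3) = (-26 + f)/(f + ((4 + 4)/f)*3) = (-26 + f)/(f + (8/f)*3) = (-26 + f)/(f + 24/f))
-z(134) = -134*(-26 + 134)/(24 + 134**2) = -134*108/(24 + 17956) = -134*108/17980 = -1*3618/4495 = -3618/4495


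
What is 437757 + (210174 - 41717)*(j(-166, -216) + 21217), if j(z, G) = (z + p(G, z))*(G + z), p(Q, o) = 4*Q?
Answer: 69855681146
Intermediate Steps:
j(z, G) = (G + z)*(z + 4*G) (j(z, G) = (z + 4*G)*(G + z) = (G + z)*(z + 4*G))
437757 + (210174 - 41717)*(j(-166, -216) + 21217) = 437757 + (210174 - 41717)*(((-166)**2 + 4*(-216)**2 + 5*(-216)*(-166)) + 21217) = 437757 + 168457*((27556 + 4*46656 + 179280) + 21217) = 437757 + 168457*((27556 + 186624 + 179280) + 21217) = 437757 + 168457*(393460 + 21217) = 437757 + 168457*414677 = 437757 + 69855243389 = 69855681146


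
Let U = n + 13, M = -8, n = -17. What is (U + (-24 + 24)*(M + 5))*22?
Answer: -88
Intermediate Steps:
U = -4 (U = -17 + 13 = -4)
(U + (-24 + 24)*(M + 5))*22 = (-4 + (-24 + 24)*(-8 + 5))*22 = (-4 + 0*(-3))*22 = (-4 + 0)*22 = -4*22 = -88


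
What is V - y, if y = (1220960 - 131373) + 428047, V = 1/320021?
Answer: -485674750313/320021 ≈ -1.5176e+6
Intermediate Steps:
V = 1/320021 ≈ 3.1248e-6
y = 1517634 (y = 1089587 + 428047 = 1517634)
V - y = 1/320021 - 1*1517634 = 1/320021 - 1517634 = -485674750313/320021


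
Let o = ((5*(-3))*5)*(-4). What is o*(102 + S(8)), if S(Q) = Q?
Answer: 33000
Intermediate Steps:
o = 300 (o = -15*5*(-4) = -75*(-4) = 300)
o*(102 + S(8)) = 300*(102 + 8) = 300*110 = 33000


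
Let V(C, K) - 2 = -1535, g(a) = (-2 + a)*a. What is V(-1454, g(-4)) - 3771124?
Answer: -3772657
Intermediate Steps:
g(a) = a*(-2 + a)
V(C, K) = -1533 (V(C, K) = 2 - 1535 = -1533)
V(-1454, g(-4)) - 3771124 = -1533 - 3771124 = -3772657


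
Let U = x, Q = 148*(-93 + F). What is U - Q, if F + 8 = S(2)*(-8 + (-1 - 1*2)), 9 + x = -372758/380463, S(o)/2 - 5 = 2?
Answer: 14354876695/380463 ≈ 37730.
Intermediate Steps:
S(o) = 14 (S(o) = 10 + 2*2 = 10 + 4 = 14)
x = -3796925/380463 (x = -9 - 372758/380463 = -3796925/380463 ≈ -9.9798)
F = -162 (F = -8 + 14*(-8 + (-1 - 1*2)) = -8 + 14*(-8 + (-1 - 2)) = -8 + 14*(-8 - 3) = -8 + 14*(-11) = -8 - 154 = -162)
Q = -37740 (Q = 148*(-93 - 162) = 148*(-255) = -37740)
U = -3796925/380463 ≈ -9.9798
U - Q = -3796925/380463 - 1*(-37740) = -3796925/380463 + 37740 = 14354876695/380463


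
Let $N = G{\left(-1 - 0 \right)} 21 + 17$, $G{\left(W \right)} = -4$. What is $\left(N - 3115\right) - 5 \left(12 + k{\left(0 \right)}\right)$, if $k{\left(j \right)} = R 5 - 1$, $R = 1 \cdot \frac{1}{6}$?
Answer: $- \frac{19447}{6} \approx -3241.2$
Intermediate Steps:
$R = \frac{1}{6}$ ($R = 1 \cdot \frac{1}{6} = \frac{1}{6} \approx 0.16667$)
$N = -67$ ($N = \left(-4\right) 21 + 17 = -84 + 17 = -67$)
$k{\left(j \right)} = - \frac{1}{6}$ ($k{\left(j \right)} = \frac{1}{6} \cdot 5 - 1 = \frac{5}{6} - 1 = - \frac{1}{6}$)
$\left(N - 3115\right) - 5 \left(12 + k{\left(0 \right)}\right) = \left(-67 - 3115\right) - 5 \left(12 - \frac{1}{6}\right) = -3182 - \frac{355}{6} = - \frac{19447}{6}$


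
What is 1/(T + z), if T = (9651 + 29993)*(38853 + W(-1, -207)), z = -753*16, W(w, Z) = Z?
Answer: 1/1532069976 ≈ 6.5271e-10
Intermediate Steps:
z = -12048
T = 1532082024 (T = (9651 + 29993)*(38853 - 207) = 39644*38646 = 1532082024)
1/(T + z) = 1/(1532082024 - 12048) = 1/1532069976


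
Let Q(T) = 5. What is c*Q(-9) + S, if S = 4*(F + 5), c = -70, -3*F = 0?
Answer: -330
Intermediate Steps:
F = 0 (F = -⅓*0 = 0)
S = 20 (S = 4*(0 + 5) = 4*5 = 20)
c*Q(-9) + S = -70*5 + 20 = -350 + 20 = -330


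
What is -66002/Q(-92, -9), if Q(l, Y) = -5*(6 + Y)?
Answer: -66002/15 ≈ -4400.1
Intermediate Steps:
Q(l, Y) = -30 - 5*Y
-66002/Q(-92, -9) = -66002/(-30 - 5*(-9)) = -66002/(-30 + 45) = -66002/15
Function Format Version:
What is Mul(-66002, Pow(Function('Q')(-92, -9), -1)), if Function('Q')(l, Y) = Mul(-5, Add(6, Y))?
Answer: Rational(-66002, 15) ≈ -4400.1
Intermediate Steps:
Function('Q')(l, Y) = Add(-30, Mul(-5, Y))
Mul(-66002, Pow(Function('Q')(-92, -9), -1)) = Mul(-66002, Pow(Add(-30, Mul(-5, -9)), -1)) = Mul(-66002, Pow(Add(-30, 45), -1)) = Mul(-66002, Pow(15, -1)) = Mul(-66002, Rational(1, 15)) = Rational(-66002, 15)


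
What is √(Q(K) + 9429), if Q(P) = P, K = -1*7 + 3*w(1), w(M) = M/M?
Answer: 5*√377 ≈ 97.082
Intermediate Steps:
w(M) = 1
K = -4 (K = -1*7 + 3*1 = -7 + 3 = -4)
√(Q(K) + 9429) = √(-4 + 9429) = √9425 = 5*√377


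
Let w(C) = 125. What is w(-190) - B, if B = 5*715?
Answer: -3450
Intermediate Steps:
B = 3575
w(-190) - B = 125 - 1*3575 = 125 - 3575 = -3450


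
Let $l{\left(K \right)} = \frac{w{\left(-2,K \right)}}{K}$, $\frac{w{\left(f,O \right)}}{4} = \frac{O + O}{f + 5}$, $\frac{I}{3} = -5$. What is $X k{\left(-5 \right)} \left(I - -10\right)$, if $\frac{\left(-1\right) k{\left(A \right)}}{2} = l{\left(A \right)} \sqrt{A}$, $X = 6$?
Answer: $160 i \sqrt{5} \approx 357.77 i$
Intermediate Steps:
$I = -15$ ($I = 3 \left(-5\right) = -15$)
$w{\left(f,O \right)} = \frac{8 O}{5 + f}$ ($w{\left(f,O \right)} = 4 \frac{O + O}{f + 5} = 4 \frac{2 O}{5 + f} = \frac{8 O}{5 + f}$)
$l{\left(K \right)} = \frac{8}{3}$ ($l{\left(K \right)} = \frac{8 K \frac{1}{5 - 2}}{K} = \frac{8 K \frac{1}{3}}{K} = \frac{\frac{8}{3} K}{K} = \frac{8}{3}$)
$k{\left(A \right)} = - \frac{16 \sqrt{A}}{3}$ ($k{\left(A \right)} = - 2 \frac{8 \sqrt{A}}{3} = - \frac{16 \sqrt{A}}{3}$)
$X k{\left(-5 \right)} \left(I - -10\right) = 6 \left(- \frac{16 \sqrt{-5}}{3}\right) \left(-15 - -10\right) = 6 \left(- \frac{16 i \sqrt{5}}{3}\right) \left(-15 + 10\right) = 6 \left(- \frac{16 i \sqrt{5}}{3}\right) \left(-5\right) = - 32 i \sqrt{5} \left(-5\right) = 160 i \sqrt{5}$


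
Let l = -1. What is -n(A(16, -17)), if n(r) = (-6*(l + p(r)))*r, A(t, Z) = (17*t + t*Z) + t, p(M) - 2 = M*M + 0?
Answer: 24672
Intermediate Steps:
p(M) = 2 + M² (p(M) = 2 + (M*M + 0) = 2 + (M² + 0) = 2 + M²)
A(t, Z) = 18*t + Z*t (A(t, Z) = (17*t + Z*t) + t = 18*t + Z*t)
n(r) = r*(-6 - 6*r²) (n(r) = (-6*(-1 + (2 + r²)))*r = (-6*(1 + r²))*r = (-6 - 6*r²)*r = r*(-6 - 6*r²))
-n(A(16, -17)) = -(-6)*16*(18 - 17)*(1 + (16*(18 - 17))²) = -(-6)*16*1*(1 + (16*1)²) = -(-6)*16*(1 + 16²) = -(-6)*16*(1 + 256) = -(-6)*16*257 = -1*(-24672) = 24672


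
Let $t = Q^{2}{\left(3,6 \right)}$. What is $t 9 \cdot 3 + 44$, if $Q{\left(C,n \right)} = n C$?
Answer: $8792$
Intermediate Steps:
$Q{\left(C,n \right)} = C n$
$t = 324$ ($t = \left(3 \cdot 6\right)^{2} = 18^{2} = 324$)
$t 9 \cdot 3 + 44 = 324 \cdot 9 \cdot 3 + 44 = 324 \cdot 27 + 44 = 8748 + 44 = 8792$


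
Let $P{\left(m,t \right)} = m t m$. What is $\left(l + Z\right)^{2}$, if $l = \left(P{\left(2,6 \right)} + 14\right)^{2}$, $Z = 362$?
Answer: $3261636$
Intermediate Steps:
$P{\left(m,t \right)} = t m^{2}$
$l = 1444$ ($l = \left(6 \cdot 2^{2} + 14\right)^{2} = \left(6 \cdot 4 + 14\right)^{2} = \left(24 + 14\right)^{2} = 38^{2} = 1444$)
$\left(l + Z\right)^{2} = \left(1444 + 362\right)^{2} = 1806^{2} = 3261636$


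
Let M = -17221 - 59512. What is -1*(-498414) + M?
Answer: 421681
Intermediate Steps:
M = -76733
-1*(-498414) + M = -1*(-498414) - 76733 = 498414 - 76733 = 421681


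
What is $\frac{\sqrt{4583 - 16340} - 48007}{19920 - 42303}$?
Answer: $\frac{48007}{22383} - \frac{i \sqrt{11757}}{22383} \approx 2.1448 - 0.0048443 i$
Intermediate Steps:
$\frac{\sqrt{4583 - 16340} - 48007}{19920 - 42303} = \frac{\sqrt{-11757} - 48007}{-22383} = \left(i \sqrt{11757} - 48007\right) \left(- \frac{1}{22383}\right) = \left(-48007 + i \sqrt{11757}\right) \left(- \frac{1}{22383}\right) = \frac{48007}{22383} - \frac{i \sqrt{11757}}{22383}$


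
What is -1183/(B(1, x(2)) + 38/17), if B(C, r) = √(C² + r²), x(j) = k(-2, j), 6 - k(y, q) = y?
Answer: 764218/17341 - 341887*√65/17341 ≈ -114.88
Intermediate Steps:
k(y, q) = 6 - y
x(j) = 8 (x(j) = 6 - 1*(-2) = 6 + 2 = 8)
-1183/(B(1, x(2)) + 38/17) = -1183/(√(1² + 8²) + 38/17) = -1183/(√(1 + 64) + 38*(1/17)) = -1183/(√65 + 38/17) = -1183/(38/17 + √65)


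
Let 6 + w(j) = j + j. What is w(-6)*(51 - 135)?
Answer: 1512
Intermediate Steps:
w(j) = -6 + 2*j (w(j) = -6 + (j + j) = -6 + 2*j)
w(-6)*(51 - 135) = (-6 + 2*(-6))*(51 - 135) = (-6 - 12)*(-84) = -18*(-84) = 1512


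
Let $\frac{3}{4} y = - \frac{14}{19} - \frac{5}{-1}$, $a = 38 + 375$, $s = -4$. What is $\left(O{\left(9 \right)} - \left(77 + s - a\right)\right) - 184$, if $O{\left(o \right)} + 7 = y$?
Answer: $\frac{2939}{19} \approx 154.68$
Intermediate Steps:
$a = 413$
$y = \frac{108}{19}$ ($y = \frac{4 \left(- \frac{14}{19} - \frac{5}{-1}\right)}{3} = \frac{4 \left(\left(-14\right) \frac{1}{19} - -5\right)}{3} = \frac{4 \left(- \frac{14}{19} + 5\right)}{3} = \frac{4}{3} \cdot \frac{81}{19} = \frac{108}{19} \approx 5.6842$)
$O{\left(o \right)} = - \frac{25}{19}$ ($O{\left(o \right)} = -7 + \frac{108}{19} = - \frac{25}{19}$)
$\left(O{\left(9 \right)} - \left(77 + s - a\right)\right) - 184 = \left(- \frac{25}{19} + \left(413 - \left(-4 + 7 \cdot 11\right)\right)\right) - 184 = \left(- \frac{25}{19} + \left(413 - \left(-4 + 77\right)\right)\right) - 184 = \left(- \frac{25}{19} + \left(413 - 73\right)\right) - 184 = \left(- \frac{25}{19} + 340\right) - 184 = \frac{6435}{19} - 184 = \frac{2939}{19}$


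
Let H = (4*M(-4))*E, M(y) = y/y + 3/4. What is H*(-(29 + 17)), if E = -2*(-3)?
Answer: -1932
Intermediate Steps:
E = 6
M(y) = 7/4 (M(y) = 1 + 3*(¼) = 1 + ¾ = 7/4)
H = 42 (H = (4*(7/4))*6 = 7*6 = 42)
H*(-(29 + 17)) = 42*(-(29 + 17)) = 42*(-1*46) = 42*(-46) = -1932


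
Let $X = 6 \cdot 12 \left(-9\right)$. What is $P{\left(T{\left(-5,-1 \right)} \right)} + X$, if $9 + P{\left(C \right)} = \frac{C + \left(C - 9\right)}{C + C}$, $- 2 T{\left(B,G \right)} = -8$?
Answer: $- \frac{5257}{8} \approx -657.13$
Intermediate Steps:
$T{\left(B,G \right)} = 4$ ($T{\left(B,G \right)} = \left(- \frac{1}{2}\right) \left(-8\right) = 4$)
$X = -648$ ($X = 72 \left(-9\right) = -648$)
$P{\left(C \right)} = -9 + \frac{-9 + 2 C}{2 C}$ ($P{\left(C \right)} = -9 + \frac{C + \left(C - 9\right)}{C + C} = -9 + \frac{C + \left(C - 9\right)}{2 C} = -9 + \left(C + \left(-9 + C\right)\right) \frac{1}{2 C} = -9 + \left(-9 + 2 C\right) \frac{1}{2 C} = -9 + \frac{-9 + 2 C}{2 C}$)
$P{\left(T{\left(-5,-1 \right)} \right)} + X = \left(-8 - \frac{9}{2 \cdot 4}\right) - 648 = \left(-8 - \frac{9}{8}\right) - 648 = - \frac{73}{8} - 648 = - \frac{5257}{8}$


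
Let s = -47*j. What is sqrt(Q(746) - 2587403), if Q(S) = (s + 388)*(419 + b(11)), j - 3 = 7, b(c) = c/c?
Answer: 7*I*sqrt(53507) ≈ 1619.2*I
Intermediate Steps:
b(c) = 1
j = 10 (j = 3 + 7 = 10)
s = -470 (s = -47*10 = -470)
Q(S) = -34440 (Q(S) = (-470 + 388)*(419 + 1) = -82*420 = -34440)
sqrt(Q(746) - 2587403) = sqrt(-34440 - 2587403) = sqrt(-2621843) = 7*I*sqrt(53507)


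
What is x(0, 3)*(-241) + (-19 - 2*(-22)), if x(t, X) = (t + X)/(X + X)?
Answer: -191/2 ≈ -95.500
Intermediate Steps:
x(t, X) = (X + t)/(2*X) (x(t, X) = (X + t)/((2*X)) = (X + t)*(1/(2*X)) = (X + t)/(2*X))
x(0, 3)*(-241) + (-19 - 2*(-22)) = ((1/2)*(3 + 0)/3)*(-241) + (-19 - 2*(-22)) = ((1/2)*(1/3)*3)*(-241) + (-19 + 44) = (1/2)*(-241) + 25 = -241/2 + 25 = -191/2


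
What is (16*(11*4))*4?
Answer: 2816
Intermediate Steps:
(16*(11*4))*4 = (16*44)*4 = 704*4 = 2816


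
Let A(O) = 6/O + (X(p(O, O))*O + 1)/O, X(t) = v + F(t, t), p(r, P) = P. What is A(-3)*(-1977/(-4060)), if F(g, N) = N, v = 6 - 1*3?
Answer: -659/580 ≈ -1.1362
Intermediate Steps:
v = 3 (v = 6 - 3 = 3)
X(t) = 3 + t
A(O) = 6/O + (1 + O*(3 + O))/O (A(O) = 6/O + ((3 + O)*O + 1)/O = 6/O + (O*(3 + O) + 1)/O = 6/O + (1 + O*(3 + O))/O)
A(-3)*(-1977/(-4060)) = (3 - 3 + 7/(-3))*(-1977/(-4060)) = (3 - 3 + 7*(-1/3))*(-1977*(-1/4060)) = (3 - 3 - 7/3)*(1977/4060) = -7/3*1977/4060 = -659/580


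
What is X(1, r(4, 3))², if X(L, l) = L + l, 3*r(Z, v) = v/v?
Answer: 16/9 ≈ 1.7778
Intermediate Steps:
r(Z, v) = ⅓ (r(Z, v) = (v/v)/3 = (⅓)*1 = ⅓)
X(1, r(4, 3))² = (1 + ⅓)² = (4/3)² = 16/9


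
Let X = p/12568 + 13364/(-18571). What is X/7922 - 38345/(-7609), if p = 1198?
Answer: 5064192609256491/1004930086039096 ≈ 5.0393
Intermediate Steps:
X = -72855347/116700164 (X = 1198/12568 + 13364/(-18571) = 1198*(1/12568) + 13364*(-1/18571) = 599/6284 - 13364/18571 = -72855347/116700164 ≈ -0.62430)
X/7922 - 38345/(-7609) = -72855347/116700164/7922 - 38345/(-7609) = -72855347/116700164*1/7922 - 38345*(-1/7609) = -72855347/924498699208 + 38345/7609 = 5064192609256491/1004930086039096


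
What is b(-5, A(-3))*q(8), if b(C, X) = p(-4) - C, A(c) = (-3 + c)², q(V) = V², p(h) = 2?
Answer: 448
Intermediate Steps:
b(C, X) = 2 - C
b(-5, A(-3))*q(8) = (2 - 1*(-5))*8² = (2 + 5)*64 = 7*64 = 448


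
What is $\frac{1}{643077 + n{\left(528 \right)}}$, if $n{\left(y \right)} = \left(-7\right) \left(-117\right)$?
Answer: $\frac{1}{643896} \approx 1.553 \cdot 10^{-6}$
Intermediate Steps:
$n{\left(y \right)} = 819$
$\frac{1}{643077 + n{\left(528 \right)}} = \frac{1}{643077 + 819} = \frac{1}{643896}$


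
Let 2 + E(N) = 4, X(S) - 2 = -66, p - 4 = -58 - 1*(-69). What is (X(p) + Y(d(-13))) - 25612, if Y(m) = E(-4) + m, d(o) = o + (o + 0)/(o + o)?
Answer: -51373/2 ≈ -25687.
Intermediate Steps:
p = 15 (p = 4 + (-58 - 1*(-69)) = 4 + (-58 + 69) = 4 + 11 = 15)
X(S) = -64 (X(S) = 2 - 66 = -64)
E(N) = 2 (E(N) = -2 + 4 = 2)
d(o) = 1/2 + o (d(o) = o + o/((2*o)) = o + o*(1/(2*o)) = o + 1/2 = 1/2 + o)
Y(m) = 2 + m
(X(p) + Y(d(-13))) - 25612 = (-64 + (2 + (1/2 - 13))) - 25612 = (-64 + (2 - 25/2)) - 25612 = (-64 - 21/2) - 25612 = -149/2 - 25612 = -51373/2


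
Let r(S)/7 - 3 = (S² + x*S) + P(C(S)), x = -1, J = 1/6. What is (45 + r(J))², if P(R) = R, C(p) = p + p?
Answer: 5880625/1296 ≈ 4537.5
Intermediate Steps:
J = ⅙ ≈ 0.16667
C(p) = 2*p
r(S) = 21 + 7*S + 7*S² (r(S) = 21 + 7*((S² - S) + 2*S) = 21 + 7*(S + S²) = 21 + (7*S + 7*S²) = 21 + 7*S + 7*S²)
(45 + r(J))² = (45 + (21 + 7*(⅙) + 7*(⅙)²))² = (45 + (21 + 7/6 + 7*(1/36)))² = (45 + (21 + 7/6 + 7/36))² = (45 + 805/36)² = (2425/36)² = 5880625/1296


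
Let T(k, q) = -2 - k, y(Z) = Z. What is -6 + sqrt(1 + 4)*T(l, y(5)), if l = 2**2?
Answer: -6 - 6*sqrt(5) ≈ -19.416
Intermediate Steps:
l = 4
-6 + sqrt(1 + 4)*T(l, y(5)) = -6 + sqrt(1 + 4)*(-2 - 1*4) = -6 + sqrt(5)*(-2 - 4) = -6 + sqrt(5)*(-6) = -6 - 6*sqrt(5)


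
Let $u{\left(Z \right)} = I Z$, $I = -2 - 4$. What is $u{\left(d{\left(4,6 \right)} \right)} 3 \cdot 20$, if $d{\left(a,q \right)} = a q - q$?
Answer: $-6480$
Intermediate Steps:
$I = -6$ ($I = -2 - 4 = -6$)
$d{\left(a,q \right)} = - q + a q$
$u{\left(Z \right)} = - 6 Z$
$u{\left(d{\left(4,6 \right)} \right)} 3 \cdot 20 = - 6 \cdot 6 \left(-1 + 4\right) 3 \cdot 20 = - 6 \cdot 6 \cdot 3 \cdot 3 \cdot 20 = \left(-6\right) 18 \cdot 3 \cdot 20 = \left(-108\right) 3 \cdot 20 = \left(-324\right) 20 = -6480$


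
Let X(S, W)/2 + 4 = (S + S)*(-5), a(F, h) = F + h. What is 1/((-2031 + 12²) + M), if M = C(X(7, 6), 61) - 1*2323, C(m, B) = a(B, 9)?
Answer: -1/4140 ≈ -0.00024155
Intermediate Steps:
X(S, W) = -8 - 20*S (X(S, W) = -8 + 2*((S + S)*(-5)) = -8 + 2*((2*S)*(-5)) = -8 + 2*(-10*S) = -8 - 20*S)
C(m, B) = 9 + B (C(m, B) = B + 9 = 9 + B)
M = -2253 (M = (9 + 61) - 1*2323 = 70 - 2323 = -2253)
1/((-2031 + 12²) + M) = 1/((-2031 + 12²) - 2253) = 1/((-2031 + 144) - 2253) = 1/(-1887 - 2253) = 1/(-4140) = -1/4140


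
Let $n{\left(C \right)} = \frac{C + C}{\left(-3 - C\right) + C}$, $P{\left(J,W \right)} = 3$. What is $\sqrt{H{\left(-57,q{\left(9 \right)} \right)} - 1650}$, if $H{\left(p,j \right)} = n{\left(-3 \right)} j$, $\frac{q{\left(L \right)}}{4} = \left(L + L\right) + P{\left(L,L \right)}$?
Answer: $i \sqrt{1482} \approx 38.497 i$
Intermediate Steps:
$q{\left(L \right)} = 12 + 8 L$ ($q{\left(L \right)} = 4 \left(\left(L + L\right) + 3\right) = 4 \left(2 L + 3\right) = 4 \left(3 + 2 L\right) = 12 + 8 L$)
$n{\left(C \right)} = - \frac{2 C}{3}$ ($n{\left(C \right)} = \frac{2 C}{-3} = 2 C \left(- \frac{1}{3}\right) = - \frac{2 C}{3}$)
$H{\left(p,j \right)} = 2 j$ ($H{\left(p,j \right)} = \left(- \frac{2}{3}\right) \left(-3\right) j = 2 j$)
$\sqrt{H{\left(-57,q{\left(9 \right)} \right)} - 1650} = \sqrt{2 \left(12 + 8 \cdot 9\right) - 1650} = \sqrt{2 \left(12 + 72\right) - 1650} = \sqrt{2 \cdot 84 - 1650} = \sqrt{168 - 1650} = \sqrt{-1482} = i \sqrt{1482}$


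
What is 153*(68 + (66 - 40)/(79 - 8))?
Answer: 742662/71 ≈ 10460.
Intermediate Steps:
153*(68 + (66 - 40)/(79 - 8)) = 153*(68 + 26/71) = 153*(4854/71) = 742662/71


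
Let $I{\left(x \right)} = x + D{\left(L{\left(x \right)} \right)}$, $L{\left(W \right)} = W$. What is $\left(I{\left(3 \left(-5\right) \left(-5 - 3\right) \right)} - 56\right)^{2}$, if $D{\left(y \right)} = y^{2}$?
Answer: $209207296$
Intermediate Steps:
$I{\left(x \right)} = x + x^{2}$
$\left(I{\left(3 \left(-5\right) \left(-5 - 3\right) \right)} - 56\right)^{2} = \left(3 \left(-5\right) \left(-5 - 3\right) \left(1 + 3 \left(-5\right) \left(-5 - 3\right)\right) - 56\right)^{2} = \left(\left(-15\right) \left(-8\right) \left(1 - -120\right) - 56\right)^{2} = \left(120 \left(1 + 120\right) - 56\right)^{2} = \left(120 \cdot 121 - 56\right)^{2} = \left(14520 - 56\right)^{2} = 14464^{2} = 209207296$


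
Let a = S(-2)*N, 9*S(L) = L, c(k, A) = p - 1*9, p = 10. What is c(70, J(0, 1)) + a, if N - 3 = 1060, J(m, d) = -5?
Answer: -2117/9 ≈ -235.22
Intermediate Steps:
c(k, A) = 1 (c(k, A) = 10 - 1*9 = 10 - 9 = 1)
N = 1063 (N = 3 + 1060 = 1063)
S(L) = L/9
a = -2126/9 (a = ((1/9)*(-2))*1063 = -2/9*1063 = -2126/9 ≈ -236.22)
c(70, J(0, 1)) + a = 1 - 2126/9 = -2117/9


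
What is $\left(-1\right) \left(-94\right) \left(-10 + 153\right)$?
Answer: $13442$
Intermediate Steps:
$\left(-1\right) \left(-94\right) \left(-10 + 153\right) = 94 \cdot 143 = 13442$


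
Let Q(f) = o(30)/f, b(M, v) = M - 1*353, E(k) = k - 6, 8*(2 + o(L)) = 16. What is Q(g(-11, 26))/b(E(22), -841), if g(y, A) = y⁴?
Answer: 0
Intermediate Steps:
o(L) = 0 (o(L) = -2 + (⅛)*16 = -2 + 2 = 0)
E(k) = -6 + k
b(M, v) = -353 + M (b(M, v) = M - 353 = -353 + M)
Q(f) = 0 (Q(f) = 0/f = 0)
Q(g(-11, 26))/b(E(22), -841) = 0/(-353 + (-6 + 22)) = 0/(-353 + 16) = 0/(-337) = 0*(-1/337) = 0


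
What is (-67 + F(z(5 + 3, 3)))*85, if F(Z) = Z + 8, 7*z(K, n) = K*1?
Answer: -34425/7 ≈ -4917.9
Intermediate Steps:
z(K, n) = K/7 (z(K, n) = (K*1)/7 = K/7)
F(Z) = 8 + Z
(-67 + F(z(5 + 3, 3)))*85 = (-67 + (8 + (5 + 3)/7))*85 = (-67 + (8 + (⅐)*8))*85 = (-67 + (8 + 8/7))*85 = (-67 + 64/7)*85 = -405/7*85 = -34425/7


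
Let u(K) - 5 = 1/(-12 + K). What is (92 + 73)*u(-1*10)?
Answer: 1635/2 ≈ 817.50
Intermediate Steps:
u(K) = 5 + 1/(-12 + K)
(92 + 73)*u(-1*10) = (92 + 73)*((-59 + 5*(-1*10))/(-12 - 1*10)) = 165*((-59 + 5*(-10))/(-12 - 10)) = 165*((-59 - 50)/(-22)) = 165*(-1/22*(-109)) = 165*(109/22) = 1635/2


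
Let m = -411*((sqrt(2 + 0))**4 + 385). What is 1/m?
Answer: -1/159879 ≈ -6.2547e-6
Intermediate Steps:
m = -159879 (m = -411*((sqrt(2))**4 + 385) = -411*(4 + 385) = -411*389 = -159879)
1/m = 1/(-159879) = -1/159879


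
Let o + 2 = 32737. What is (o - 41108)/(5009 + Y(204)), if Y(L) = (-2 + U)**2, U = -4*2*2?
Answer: -8373/5333 ≈ -1.5700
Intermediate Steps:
o = 32735 (o = -2 + 32737 = 32735)
U = -16 (U = -8*2 = -16)
Y(L) = 324 (Y(L) = (-2 - 16)**2 = (-18)**2 = 324)
(o - 41108)/(5009 + Y(204)) = (32735 - 41108)/(5009 + 324) = -8373/5333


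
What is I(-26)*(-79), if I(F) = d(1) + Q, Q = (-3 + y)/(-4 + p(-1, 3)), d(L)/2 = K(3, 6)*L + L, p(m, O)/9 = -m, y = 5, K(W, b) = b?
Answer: -5688/5 ≈ -1137.6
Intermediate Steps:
p(m, O) = -9*m (p(m, O) = 9*(-m) = -9*m)
d(L) = 14*L (d(L) = 2*(6*L + L) = 2*(7*L) = 14*L)
Q = ⅖ (Q = (-3 + 5)/(-4 - 9*(-1)) = 2/(-4 + 9) = 2/5 = 2*(⅕) = ⅖ ≈ 0.40000)
I(F) = 72/5 (I(F) = 14*1 + ⅖ = 14 + ⅖ = 72/5)
I(-26)*(-79) = (72/5)*(-79) = -5688/5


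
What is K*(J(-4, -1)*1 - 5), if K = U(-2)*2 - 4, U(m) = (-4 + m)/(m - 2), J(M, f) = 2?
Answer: 3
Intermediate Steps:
U(m) = (-4 + m)/(-2 + m)
K = -1 (K = ((-4 - 2)/(-2 - 2))*2 - 4 = (-6/(-4))*2 - 4 = -¼*(-6)*2 - 4 = (3/2)*2 - 4 = 3 - 4 = -1)
K*(J(-4, -1)*1 - 5) = -(2*1 - 5) = -(2 - 5) = -1*(-3) = 3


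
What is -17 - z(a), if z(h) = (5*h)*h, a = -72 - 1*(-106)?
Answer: -5797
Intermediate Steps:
a = 34 (a = -72 + 106 = 34)
z(h) = 5*h²
-17 - z(a) = -17 - 5*34² = -17 - 5*1156 = -17 - 1*5780 = -17 - 5780 = -5797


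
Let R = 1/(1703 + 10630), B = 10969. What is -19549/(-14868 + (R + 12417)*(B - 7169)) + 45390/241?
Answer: 26405316060782943/140200378361996 ≈ 188.34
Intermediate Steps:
R = 1/12333 ≈ 8.1083e-5
-19549/(-14868 + (R + 12417)*(B - 7169)) + 45390/241 = -19549/(-14868 + (1/12333 + 12417)*(10969 - 7169)) + 45390/241 = -19549/(-14868 + (153138862/12333)*3800) + 45390*(1/241) = -19549/(-14868 + 581927675600/12333) + 45390/241 = -19549/581744308556/12333 + 45390/241 = -19549*12333/581744308556 + 45390/241 = -241097817/581744308556 + 45390/241 = 26405316060782943/140200378361996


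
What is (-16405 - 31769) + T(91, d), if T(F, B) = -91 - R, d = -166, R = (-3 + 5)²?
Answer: -48269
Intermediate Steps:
R = 4 (R = 2² = 4)
T(F, B) = -95 (T(F, B) = -91 - 1*4 = -91 - 4 = -95)
(-16405 - 31769) + T(91, d) = (-16405 - 31769) - 95 = -48174 - 95 = -48269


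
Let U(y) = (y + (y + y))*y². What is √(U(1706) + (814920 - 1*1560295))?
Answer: √14894866073 ≈ 1.2204e+5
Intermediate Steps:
U(y) = 3*y³ (U(y) = (y + 2*y)*y² = (3*y)*y² = 3*y³)
√(U(1706) + (814920 - 1*1560295)) = √(3*1706³ + (814920 - 1*1560295)) = √(3*4965203816 + (814920 - 1560295)) = √(14895611448 - 745375) = √14894866073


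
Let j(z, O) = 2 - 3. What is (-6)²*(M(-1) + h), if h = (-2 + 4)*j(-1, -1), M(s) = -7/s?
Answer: 180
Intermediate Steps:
j(z, O) = -1
h = -2 (h = (-2 + 4)*(-1) = 2*(-1) = -2)
(-6)²*(M(-1) + h) = (-6)²*(-7/(-1) - 2) = 36*(-7*(-1) - 2) = 36*(7 - 2) = 36*5 = 180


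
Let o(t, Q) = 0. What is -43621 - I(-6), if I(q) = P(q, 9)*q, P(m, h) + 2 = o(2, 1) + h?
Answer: -43579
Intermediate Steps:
P(m, h) = -2 + h (P(m, h) = -2 + (0 + h) = -2 + h)
I(q) = 7*q (I(q) = (-2 + 9)*q = 7*q)
-43621 - I(-6) = -43621 - 7*(-6) = -43621 - 1*(-42) = -43621 + 42 = -43579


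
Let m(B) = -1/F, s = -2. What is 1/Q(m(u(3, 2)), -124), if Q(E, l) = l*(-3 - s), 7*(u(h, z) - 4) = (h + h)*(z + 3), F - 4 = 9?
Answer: 1/124 ≈ 0.0080645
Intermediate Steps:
F = 13 (F = 4 + 9 = 13)
u(h, z) = 4 + 2*h*(3 + z)/7 (u(h, z) = 4 + ((h + h)*(z + 3))/7 = 4 + ((2*h)*(3 + z))/7 = 4 + (2*h*(3 + z))/7 = 4 + 2*h*(3 + z)/7)
m(B) = -1/13
Q(E, l) = -l (Q(E, l) = l*(-3 - 1*(-2)) = l*(-3 + 2) = l*(-1) = -l)
1/Q(m(u(3, 2)), -124) = 1/(-1*(-124)) = 1/124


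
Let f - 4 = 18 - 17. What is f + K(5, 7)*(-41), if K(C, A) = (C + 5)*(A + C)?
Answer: -4915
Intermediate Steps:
f = 5 (f = 4 + (18 - 17) = 4 + 1 = 5)
K(C, A) = (5 + C)*(A + C)
f + K(5, 7)*(-41) = 5 + (5**2 + 5*7 + 5*5 + 7*5)*(-41) = 5 + (25 + 35 + 25 + 35)*(-41) = 5 + 120*(-41) = 5 - 4920 = -4915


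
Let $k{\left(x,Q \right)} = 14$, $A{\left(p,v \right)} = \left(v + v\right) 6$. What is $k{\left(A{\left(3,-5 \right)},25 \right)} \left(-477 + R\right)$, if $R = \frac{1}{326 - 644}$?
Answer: $- \frac{1061809}{159} \approx -6678.0$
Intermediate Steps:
$A{\left(p,v \right)} = 12 v$ ($A{\left(p,v \right)} = 2 v 6 = 12 v$)
$R = - \frac{1}{318}$ ($R = \frac{1}{-318} = - \frac{1}{318} \approx -0.0031447$)
$k{\left(A{\left(3,-5 \right)},25 \right)} \left(-477 + R\right) = 14 \left(-477 - \frac{1}{318}\right) = 14 \left(- \frac{151687}{318}\right) = - \frac{1061809}{159}$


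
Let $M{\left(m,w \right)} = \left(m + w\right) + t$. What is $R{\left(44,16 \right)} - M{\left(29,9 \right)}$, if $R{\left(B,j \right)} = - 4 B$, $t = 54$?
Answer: $-268$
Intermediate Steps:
$M{\left(m,w \right)} = 54 + m + w$ ($M{\left(m,w \right)} = \left(m + w\right) + 54 = 54 + m + w$)
$R{\left(44,16 \right)} - M{\left(29,9 \right)} = \left(-4\right) 44 - \left(54 + 29 + 9\right) = -176 - 92 = -268$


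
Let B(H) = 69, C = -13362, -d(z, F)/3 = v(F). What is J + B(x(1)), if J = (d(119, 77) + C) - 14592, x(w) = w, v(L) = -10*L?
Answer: -25575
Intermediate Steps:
d(z, F) = 30*F (d(z, F) = -(-30)*F = 30*F)
J = -25644 (J = (30*77 - 13362) - 14592 = (2310 - 13362) - 14592 = -11052 - 14592 = -25644)
J + B(x(1)) = -25644 + 69 = -25575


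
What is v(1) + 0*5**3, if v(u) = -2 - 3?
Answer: -5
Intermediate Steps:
v(u) = -5
v(1) + 0*5**3 = -5 + 0*5**3 = -5 + 0*125 = -5 + 0 = -5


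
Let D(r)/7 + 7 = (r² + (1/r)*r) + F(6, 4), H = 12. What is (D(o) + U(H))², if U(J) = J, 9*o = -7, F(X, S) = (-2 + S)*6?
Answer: 22250089/6561 ≈ 3391.3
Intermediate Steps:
F(X, S) = -12 + 6*S
o = -7/9 (o = (⅑)*(-7) = -7/9 ≈ -0.77778)
D(r) = 42 + 7*r² (D(r) = -49 + 7*((r² + (1/r)*r) + (-12 + 6*4)) = -49 + 7*((r² + r/r) + (-12 + 24)) = -49 + 7*((r² + 1) + 12) = -49 + 7*((1 + r²) + 12) = -49 + 7*(13 + r²) = -49 + (91 + 7*r²) = 42 + 7*r²)
(D(o) + U(H))² = ((42 + 7*(-7/9)²) + 12)² = ((42 + 7*(49/81)) + 12)² = ((42 + 343/81) + 12)² = (3745/81 + 12)² = (4717/81)² = 22250089/6561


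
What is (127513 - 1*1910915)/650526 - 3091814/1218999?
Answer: -697545108127/132165090579 ≈ -5.2778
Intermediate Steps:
(127513 - 1*1910915)/650526 - 3091814/1218999 = (127513 - 1910915)*(1/650526) - 3091814*1/1218999 = -1783402*1/650526 - 3091814/1218999 = -891701/325263 - 3091814/1218999 = -697545108127/132165090579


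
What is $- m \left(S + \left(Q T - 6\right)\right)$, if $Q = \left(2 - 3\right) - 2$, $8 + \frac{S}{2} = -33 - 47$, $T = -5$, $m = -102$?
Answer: $-17034$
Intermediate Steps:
$S = -176$ ($S = -16 + 2 \left(-33 - 47\right) = -16 + 2 \left(-80\right) = -16 - 160 = -176$)
$Q = -3$ ($Q = -1 - 2 = -3$)
$- m \left(S + \left(Q T - 6\right)\right) = \left(-1\right) \left(-102\right) \left(-176 - -9\right) = 102 \left(-176 + \left(15 - 6\right)\right) = 102 \left(-176 + 9\right) = 102 \left(-167\right) = -17034$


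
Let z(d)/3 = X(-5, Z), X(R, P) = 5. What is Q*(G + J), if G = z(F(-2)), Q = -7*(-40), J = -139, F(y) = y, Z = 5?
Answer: -34720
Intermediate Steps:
z(d) = 15 (z(d) = 3*5 = 15)
Q = 280
G = 15
Q*(G + J) = 280*(15 - 139) = 280*(-124) = -34720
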